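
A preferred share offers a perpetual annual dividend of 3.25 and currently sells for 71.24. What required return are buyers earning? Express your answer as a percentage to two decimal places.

4.56%

P = C/r ⇒ r = C/P = 3.25/71.24 = 0.045620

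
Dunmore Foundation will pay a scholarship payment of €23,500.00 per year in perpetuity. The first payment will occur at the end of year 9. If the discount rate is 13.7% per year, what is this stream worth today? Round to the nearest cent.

Value at end of year 8: C / r = €23,500.00 / 0.137 = €171,532.8467
Discount to today: PV = €171,532.8467 / (1 + 0.137)^8 = €171,532.8467 / 2.793082 = €61,413.46

€61413.46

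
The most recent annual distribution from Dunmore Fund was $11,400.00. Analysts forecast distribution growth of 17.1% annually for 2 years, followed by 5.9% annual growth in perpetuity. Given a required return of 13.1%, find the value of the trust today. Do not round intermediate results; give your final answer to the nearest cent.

D_1 = 13349.40000
D_2 = 15632.14740
Terminal value at year 2: TV = D_2×(1+g_2)/(r−g_2) = 16554.44410/0.072 = 229922.83467
P_0 = D_1/(1+r)^1 + D_2/(1+r)^2 + TV/(1+r)^2
    = 11803.18302 + 12220.62539 + 179745.03184 = 203768.84026

$203768.84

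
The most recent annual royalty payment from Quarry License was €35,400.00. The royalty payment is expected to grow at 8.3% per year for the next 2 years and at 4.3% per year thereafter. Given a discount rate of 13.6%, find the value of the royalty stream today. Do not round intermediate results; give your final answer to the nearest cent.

D_1 = 38338.20000
D_2 = 41520.27060
Terminal value at year 2: TV = D_2×(1+g_2)/(r−g_2) = 43305.64224/0.093 = 465652.06705
P_0 = D_1/(1+r)^1 + D_2/(1+r)^2 + TV/(1+r)^2
    = 33748.41549 + 32173.88554 + 360831.85616 = 426754.15720

€426754.16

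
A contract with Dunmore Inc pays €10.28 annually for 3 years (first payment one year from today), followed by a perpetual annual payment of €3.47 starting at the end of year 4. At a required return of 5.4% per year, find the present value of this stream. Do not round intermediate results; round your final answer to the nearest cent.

€82.67

PV of 3-year annuity: €10.28 × [1 − (1+0.054)^−3] / 0.054 = 27.78648
Perpetuity value at year 3: €3.47 / 0.054 = 64.25926
PV of perpetuity: 64.25926 / (1+0.054)^3 = 54.87997
Total PV = 27.78648 + 54.87997 = 82.66645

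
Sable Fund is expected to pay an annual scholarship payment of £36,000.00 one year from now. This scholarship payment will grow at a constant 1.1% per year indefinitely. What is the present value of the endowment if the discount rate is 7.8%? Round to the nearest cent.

Growing perpetuity: P = D₁ / (r − g) = £36,000.0000 / (0.078 − 0.011) = £537,313.43

£537313.43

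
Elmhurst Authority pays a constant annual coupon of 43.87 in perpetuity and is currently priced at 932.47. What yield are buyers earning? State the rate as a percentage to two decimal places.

P = C/r ⇒ r = C/P = 43.87/932.47 = 0.047047

4.70%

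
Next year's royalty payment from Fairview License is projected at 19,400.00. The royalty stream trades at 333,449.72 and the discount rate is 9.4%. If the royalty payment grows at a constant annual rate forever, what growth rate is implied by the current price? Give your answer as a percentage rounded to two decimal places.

3.58%

P = D₁/(r−g) ⇒ g = r − D₁/P = 0.094 − 19,400.00/333,449.72 = 0.035820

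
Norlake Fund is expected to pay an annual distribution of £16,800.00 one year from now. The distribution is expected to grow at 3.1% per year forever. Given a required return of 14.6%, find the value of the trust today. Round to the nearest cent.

£146086.96

Growing perpetuity: P = D₁ / (r − g) = £16,800.0000 / (0.146 − 0.031) = £146,086.96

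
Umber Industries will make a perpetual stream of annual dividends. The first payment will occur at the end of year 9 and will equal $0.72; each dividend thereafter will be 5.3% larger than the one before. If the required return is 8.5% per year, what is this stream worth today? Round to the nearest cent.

$11.72

Value at end of year 8: C₁ / (r − g) = $0.72 / (0.085 − 0.053) = $22.5000
Discount to today: PV = $22.5000 / (1 + 0.085)^8 = $22.5000 / 1.920604 = $11.72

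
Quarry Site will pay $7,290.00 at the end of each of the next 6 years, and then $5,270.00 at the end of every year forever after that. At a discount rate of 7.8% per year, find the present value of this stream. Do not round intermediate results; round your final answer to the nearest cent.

PV of 6-year annuity: $7,290.00 × [1 − (1+0.078)^−6] / 0.078 = 33906.24616
Perpetuity value at year 6: $5,270.00 / 0.078 = 67564.10256
PV of perpetuity: 67564.10256 / (1+0.078)^6 = 43053.00280
Total PV = 33906.24616 + 43053.00280 = 76959.24896

$76959.25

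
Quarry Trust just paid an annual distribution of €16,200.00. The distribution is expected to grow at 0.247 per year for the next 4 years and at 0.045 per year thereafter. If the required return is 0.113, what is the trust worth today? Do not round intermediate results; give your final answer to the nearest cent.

D_1 = 20201.40000
D_2 = 25191.14580
D_3 = 31413.35881
D_4 = 39172.45844
Terminal value at year 4: TV = D_4×(1+g_2)/(r−g_2) = 40935.21907/0.068 = 601988.51572
P_0 = D_1/(1+r)^1 + D_2/(1+r)^2 + D_3/(1+r)^3 + D_4/(1+r)^4 + TV/(1+r)^4
    = 18150.40431 + 20335.62819 + 22783.94282 + 25527.02308 + 392290.28123 = 479087.27963

€479087.28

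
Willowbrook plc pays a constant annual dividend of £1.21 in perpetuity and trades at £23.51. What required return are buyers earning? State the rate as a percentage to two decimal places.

P = C/r ⇒ r = C/P = £1.21/£23.51 = 0.051467

5.15%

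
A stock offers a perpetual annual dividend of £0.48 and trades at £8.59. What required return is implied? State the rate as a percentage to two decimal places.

5.59%

P = C/r ⇒ r = C/P = £0.48/£8.59 = 0.055879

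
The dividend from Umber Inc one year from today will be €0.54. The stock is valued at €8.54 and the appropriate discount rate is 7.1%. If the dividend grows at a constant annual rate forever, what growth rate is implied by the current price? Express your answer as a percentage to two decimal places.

P = D₁/(r−g) ⇒ g = r − D₁/P = 0.071 − €0.54/€8.54 = 0.007768

0.78%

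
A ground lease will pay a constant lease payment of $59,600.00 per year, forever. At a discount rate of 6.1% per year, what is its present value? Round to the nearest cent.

$977049.18

Level perpetuity: PV = C / r = $59,600.00 / 0.061 = $977,049.18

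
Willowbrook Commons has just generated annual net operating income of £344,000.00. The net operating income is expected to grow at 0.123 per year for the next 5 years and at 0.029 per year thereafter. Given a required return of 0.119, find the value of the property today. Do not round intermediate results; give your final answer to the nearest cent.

£5742400.32

D_1 = 386312.00000
D_2 = 433828.37600
D_3 = 487189.26625
D_4 = 547113.54600
D_5 = 614408.51215
Terminal value at year 5: TV = D_5×(1+g_2)/(r−g_2) = 632226.35901/0.09 = 7024737.32229
P_0 = D_1/(1+r)^1 + D_2/(1+r)^2 + D_3/(1+r)^3 + D_4/(1+r)^4 + D_5/(1+r)^5 + TV/(1+r)^5
    = 345229.66935 + 346463.73430 + 347702.21056 + 348945.11390 + 350192.46015 + 4003867.12776 = 5742400.31602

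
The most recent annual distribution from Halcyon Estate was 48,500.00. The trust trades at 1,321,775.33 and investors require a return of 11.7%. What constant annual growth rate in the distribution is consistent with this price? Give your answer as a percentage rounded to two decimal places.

P = D₀(1+g)/(r−g) ⇒ P(r−g) = D₀(1+g) ⇒ g(P+D₀) = P·r − D₀
g = (P·r − D₀)/(P + D₀) = (1,321,775.33×0.117 − 48,500.00) / (1,321,775.33 + 48,500.00) = 0.077465

7.75%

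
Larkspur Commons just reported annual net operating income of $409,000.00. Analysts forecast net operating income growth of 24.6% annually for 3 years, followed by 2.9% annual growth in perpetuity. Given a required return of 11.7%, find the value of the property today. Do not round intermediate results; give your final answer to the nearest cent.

$8171061.77

D_1 = 509614.00000
D_2 = 634979.04400
D_3 = 791183.88882
Terminal value at year 3: TV = D_3×(1+g_2)/(r−g_2) = 814128.22160/0.088 = 9251457.06364
P_0 = D_1/(1+r)^1 + D_2/(1+r)^2 + D_3/(1+r)^3 + TV/(1+r)^3
    = 456234.55685 + 508924.13414 + 567698.72080 + 6638204.36030 = 8171061.77210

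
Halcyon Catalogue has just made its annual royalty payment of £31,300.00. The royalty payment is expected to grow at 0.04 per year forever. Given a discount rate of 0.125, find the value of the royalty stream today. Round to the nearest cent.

D₁ = D₀ × (1 + g) = £31,300.00 × 1.04 = £32,552.0000
Growing perpetuity: P = D₁ / (r − g) = £32,552.0000 / (0.125 − 0.04) = £382,964.71

£382964.71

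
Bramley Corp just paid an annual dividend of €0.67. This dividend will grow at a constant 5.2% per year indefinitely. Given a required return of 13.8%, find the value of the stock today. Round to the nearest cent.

€8.20

D₁ = D₀ × (1 + g) = €0.67 × 1.052 = €0.7048
Growing perpetuity: P = D₁ / (r − g) = €0.7048 / (0.138 − 0.052) = €8.20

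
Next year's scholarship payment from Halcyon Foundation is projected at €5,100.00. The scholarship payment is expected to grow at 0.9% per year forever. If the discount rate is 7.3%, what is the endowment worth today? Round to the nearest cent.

Growing perpetuity: P = D₁ / (r − g) = €5,100.0000 / (0.073 − 0.009) = €79,687.50

€79687.50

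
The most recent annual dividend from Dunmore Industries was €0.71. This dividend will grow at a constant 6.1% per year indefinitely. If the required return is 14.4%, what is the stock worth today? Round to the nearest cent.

D₁ = D₀ × (1 + g) = €0.71 × 1.061 = €0.7533
Growing perpetuity: P = D₁ / (r − g) = €0.7533 / (0.144 − 0.061) = €9.08

€9.08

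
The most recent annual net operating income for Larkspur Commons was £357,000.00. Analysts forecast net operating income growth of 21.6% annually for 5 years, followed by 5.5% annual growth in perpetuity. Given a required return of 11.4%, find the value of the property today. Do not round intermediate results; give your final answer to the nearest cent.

£12232039.53

D_1 = 434112.00000
D_2 = 527880.19200
D_3 = 641902.31347
D_4 = 780553.21318
D_5 = 949152.70723
Terminal value at year 5: TV = D_5×(1+g_2)/(r−g_2) = 1001356.10613/0.059 = 16972137.39198
P_0 = D_1/(1+r)^1 + D_2/(1+r)^2 + D_3/(1+r)^3 + D_4/(1+r)^4 + D_5/(1+r)^5 + TV/(1+r)^5
    = 389687.61221 + 425368.16557 + 464315.69958 + 506829.34532 + 553235.62290 + 9892603.08750 = 12232039.53309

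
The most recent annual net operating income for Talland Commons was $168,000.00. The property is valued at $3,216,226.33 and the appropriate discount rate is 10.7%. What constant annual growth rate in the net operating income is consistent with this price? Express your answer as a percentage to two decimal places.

5.20%

P = D₀(1+g)/(r−g) ⇒ P(r−g) = D₀(1+g) ⇒ g(P+D₀) = P·r − D₀
g = (P·r − D₀)/(P + D₀) = ($3,216,226.33×0.107 − $168,000.00) / ($3,216,226.33 + $168,000.00) = 0.052046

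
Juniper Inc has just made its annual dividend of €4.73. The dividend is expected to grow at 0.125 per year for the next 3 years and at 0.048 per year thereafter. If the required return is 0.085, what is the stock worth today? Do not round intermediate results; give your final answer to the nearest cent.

€164.61

D_1 = 5.32125
D_2 = 5.98641
D_3 = 6.73471
Terminal value at year 3: TV = D_3×(1+g_2)/(r−g_2) = 7.05797/0.037 = 190.75603
P_0 = D_1/(1+r)^1 + D_2/(1+r)^2 + D_3/(1+r)^3 + TV/(1+r)^3
    = 4.90438 + 5.08518 + 5.27266 + 149.34444 = 164.60666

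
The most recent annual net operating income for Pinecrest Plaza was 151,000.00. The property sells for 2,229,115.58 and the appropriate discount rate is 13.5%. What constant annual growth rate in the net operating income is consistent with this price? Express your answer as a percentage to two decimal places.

P = D₀(1+g)/(r−g) ⇒ P(r−g) = D₀(1+g) ⇒ g(P+D₀) = P·r − D₀
g = (P·r − D₀)/(P + D₀) = (2,229,115.58×0.135 − 151,000.00) / (2,229,115.58 + 151,000.00) = 0.062993

6.30%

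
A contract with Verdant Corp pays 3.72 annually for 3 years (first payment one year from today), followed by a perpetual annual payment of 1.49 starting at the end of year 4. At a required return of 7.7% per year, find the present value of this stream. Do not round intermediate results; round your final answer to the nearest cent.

PV of 3-year annuity: 3.72 × [1 − (1+0.077)^−3] / 0.077 = 9.63893
Perpetuity value at year 3: 1.49 / 0.077 = 19.35065
PV of perpetuity: 19.35065 / (1+0.077)^3 = 15.48989
Total PV = 9.63893 + 15.48989 = 25.12883

25.13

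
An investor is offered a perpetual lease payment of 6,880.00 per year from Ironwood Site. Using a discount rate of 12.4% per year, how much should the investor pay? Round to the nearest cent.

Level perpetuity: PV = C / r = 6,880.00 / 0.124 = 55,483.87

55483.87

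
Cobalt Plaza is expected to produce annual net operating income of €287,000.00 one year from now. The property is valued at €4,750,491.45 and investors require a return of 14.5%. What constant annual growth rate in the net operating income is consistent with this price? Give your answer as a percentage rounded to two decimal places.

8.46%

P = D₁/(r−g) ⇒ g = r − D₁/P = 0.145 − €287,000.00/€4,750,491.45 = 0.084585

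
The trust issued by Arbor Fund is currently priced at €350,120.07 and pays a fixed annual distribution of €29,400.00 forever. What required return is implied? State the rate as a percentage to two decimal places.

P = C/r ⇒ r = C/P = €29,400.00/€350,120.07 = 0.083971

8.40%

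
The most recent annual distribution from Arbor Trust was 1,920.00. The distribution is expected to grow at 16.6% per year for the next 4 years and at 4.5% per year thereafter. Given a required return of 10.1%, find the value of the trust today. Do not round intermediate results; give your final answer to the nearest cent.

D_1 = 2238.72000
D_2 = 2610.34752
D_3 = 3043.66521
D_4 = 3548.91363
Terminal value at year 4: TV = D_4×(1+g_2)/(r−g_2) = 3708.61475/0.056 = 66225.26333
P_0 = D_1/(1+r)^1 + D_2/(1+r)^2 + D_3/(1+r)^3 + D_4/(1+r)^4 + TV/(1+r)^4
    = 2033.35150 + 2153.39496 + 2280.52545 + 2415.16137 + 45068.63637 = 53951.06965

53951.07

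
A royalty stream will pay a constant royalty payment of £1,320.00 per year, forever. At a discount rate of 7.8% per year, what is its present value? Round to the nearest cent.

£16923.08

Level perpetuity: PV = C / r = £1,320.00 / 0.078 = £16,923.08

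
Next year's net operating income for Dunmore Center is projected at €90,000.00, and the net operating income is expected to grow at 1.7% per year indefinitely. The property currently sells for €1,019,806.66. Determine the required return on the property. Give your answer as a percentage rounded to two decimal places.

P = D₁/(r − g) ⇒ r = D₁/P + g = €90,000.0000/€1,019,806.66 + 0.017 = 0.088252 + 0.017 = 0.105252

10.53%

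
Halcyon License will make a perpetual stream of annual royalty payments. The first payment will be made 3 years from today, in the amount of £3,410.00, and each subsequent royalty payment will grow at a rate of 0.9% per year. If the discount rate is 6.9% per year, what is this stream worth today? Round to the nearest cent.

Value at end of year 2: C₁ / (r − g) = £3,410.00 / (0.069 − 0.009) = £56,833.3333
Discount to today: PV = £56,833.3333 / (1 + 0.069)^2 = £56,833.3333 / 1.142761 = £49,733.35

£49733.35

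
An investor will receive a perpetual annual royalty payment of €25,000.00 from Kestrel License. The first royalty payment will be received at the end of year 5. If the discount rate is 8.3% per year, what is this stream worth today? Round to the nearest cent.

€218951.58

Value at end of year 4: C / r = €25,000.00 / 0.083 = €301,204.8193
Discount to today: PV = €301,204.8193 / (1 + 0.083)^4 = €301,204.8193 / 1.375669 = €218,951.58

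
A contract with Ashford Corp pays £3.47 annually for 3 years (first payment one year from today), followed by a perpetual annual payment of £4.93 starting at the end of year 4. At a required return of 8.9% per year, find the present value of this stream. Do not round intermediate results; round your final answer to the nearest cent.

PV of 3-year annuity: £3.47 × [1 − (1+0.089)^−3] / 0.089 = 8.79927
Perpetuity value at year 3: £4.93 / 0.089 = 55.39326
PV of perpetuity: 55.39326 / (1+0.089)^3 = 42.89170
Total PV = 8.79927 + 42.89170 = 51.69097

£51.69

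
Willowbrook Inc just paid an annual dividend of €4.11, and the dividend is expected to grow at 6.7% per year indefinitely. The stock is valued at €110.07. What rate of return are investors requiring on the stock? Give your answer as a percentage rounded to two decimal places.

10.68%

D₁ = €4.11 × 1.067 = €4.3854
P = D₁/(r − g) ⇒ r = D₁/P + g = €4.3854/€110.07 + 0.067 = 0.039842 + 0.067 = 0.106842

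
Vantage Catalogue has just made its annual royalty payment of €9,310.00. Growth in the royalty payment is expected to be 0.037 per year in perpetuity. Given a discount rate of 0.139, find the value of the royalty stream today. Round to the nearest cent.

D₁ = D₀ × (1 + g) = €9,310.00 × 1.037 = €9,654.4700
Growing perpetuity: P = D₁ / (r − g) = €9,654.4700 / (0.139 − 0.037) = €94,651.67

€94651.67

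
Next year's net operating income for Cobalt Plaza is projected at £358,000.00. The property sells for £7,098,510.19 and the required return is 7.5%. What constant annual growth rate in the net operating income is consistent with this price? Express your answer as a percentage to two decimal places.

P = D₁/(r−g) ⇒ g = r − D₁/P = 0.075 − £358,000.00/£7,098,510.19 = 0.024567

2.46%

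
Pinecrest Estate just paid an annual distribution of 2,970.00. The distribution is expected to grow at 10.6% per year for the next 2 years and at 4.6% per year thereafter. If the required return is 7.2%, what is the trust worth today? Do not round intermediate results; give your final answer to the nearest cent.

D_1 = 3284.82000
D_2 = 3633.01092
Terminal value at year 2: TV = D_2×(1+g_2)/(r−g_2) = 3800.12942/0.026 = 146158.82394
P_0 = D_1/(1+r)^1 + D_2/(1+r)^2 + TV/(1+r)^2
    = 3064.19776 + 3161.38314 + 127184.87547 = 133410.45637

133410.46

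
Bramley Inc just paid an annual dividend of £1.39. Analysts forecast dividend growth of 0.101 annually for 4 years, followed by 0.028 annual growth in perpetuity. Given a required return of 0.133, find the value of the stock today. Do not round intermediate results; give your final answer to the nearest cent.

£17.31

D_1 = 1.53039
D_2 = 1.68496
D_3 = 1.85514
D_4 = 2.04251
Terminal value at year 4: TV = D_4×(1+g_2)/(r−g_2) = 2.09970/0.105 = 19.99714
P_0 = D_1/(1+r)^1 + D_2/(1+r)^2 + D_3/(1+r)^3 + D_4/(1+r)^4 + TV/(1+r)^4
    = 1.35074 + 1.31259 + 1.27552 + 1.23949 + 12.13524 = 17.31358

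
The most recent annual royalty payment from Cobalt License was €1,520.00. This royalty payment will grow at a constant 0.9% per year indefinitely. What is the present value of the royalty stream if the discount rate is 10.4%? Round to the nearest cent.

D₁ = D₀ × (1 + g) = €1,520.00 × 1.009 = €1,533.6800
Growing perpetuity: P = D₁ / (r − g) = €1,533.6800 / (0.104 − 0.009) = €16,144.00

€16144.00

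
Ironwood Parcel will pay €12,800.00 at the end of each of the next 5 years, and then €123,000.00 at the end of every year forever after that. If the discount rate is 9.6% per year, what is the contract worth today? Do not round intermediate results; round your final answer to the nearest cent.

€859201.23

PV of 5-year annuity: €12,800.00 × [1 − (1+0.096)^−5] / 0.096 = 49021.99837
Perpetuity value at year 5: €123,000.00 / 0.096 = 1281250.00000
PV of perpetuity: 1281250.00000 / (1+0.096)^5 = 810179.23443
Total PV = 49021.99837 + 810179.23443 = 859201.23279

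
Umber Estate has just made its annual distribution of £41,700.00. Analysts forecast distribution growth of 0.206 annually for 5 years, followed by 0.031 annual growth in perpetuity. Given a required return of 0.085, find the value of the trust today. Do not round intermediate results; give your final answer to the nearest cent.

D_1 = 50290.20000
D_2 = 60649.98120
D_3 = 73143.87733
D_4 = 88211.51606
D_5 = 106383.08836
Terminal value at year 5: TV = D_5×(1+g_2)/(r−g_2) = 109680.96410/0.054 = 2031128.96488
P_0 = D_1/(1+r)^1 + D_2/(1+r)^2 + D_3/(1+r)^3 + D_4/(1+r)^4 + D_5/(1+r)^5 + TV/(1+r)^5
    = 46350.41475 + 51519.44717 + 57264.93391 + 63651.16156 + 70749.58603 + 1350793.02220 = 1640328.56563

£1640328.57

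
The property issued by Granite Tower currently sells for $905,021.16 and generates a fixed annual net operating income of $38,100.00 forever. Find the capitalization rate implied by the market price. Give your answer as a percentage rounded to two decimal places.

P = C/r ⇒ r = C/P = $38,100.00/$905,021.16 = 0.042098

4.21%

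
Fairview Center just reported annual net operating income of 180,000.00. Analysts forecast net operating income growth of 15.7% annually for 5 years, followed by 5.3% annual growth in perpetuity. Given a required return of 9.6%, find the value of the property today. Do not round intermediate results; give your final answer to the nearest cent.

6840818.22

D_1 = 208260.00000
D_2 = 240956.82000
D_3 = 278787.04074
D_4 = 322556.60614
D_5 = 373197.99330
Terminal value at year 5: TV = D_5×(1+g_2)/(r−g_2) = 392977.48694/0.043 = 9139011.32429
P_0 = D_1/(1+r)^1 + D_2/(1+r)^2 + D_3/(1+r)^3 + D_4/(1+r)^4 + D_5/(1+r)^5 + TV/(1+r)^5
    = 190018.24818 + 200594.08133 + 211758.53294 + 223544.36369 + 235986.15766 + 5778916.83756 = 6840818.22136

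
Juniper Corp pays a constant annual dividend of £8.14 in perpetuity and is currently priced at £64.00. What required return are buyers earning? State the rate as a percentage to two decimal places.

12.72%

P = C/r ⇒ r = C/P = £8.14/£64.00 = 0.127188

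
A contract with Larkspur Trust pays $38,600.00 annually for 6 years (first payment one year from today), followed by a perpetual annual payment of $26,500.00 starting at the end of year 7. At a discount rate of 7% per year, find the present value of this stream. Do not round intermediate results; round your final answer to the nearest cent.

PV of 6-year annuity: $38,600.00 × [1 − (1+0.07)^−6] / 0.07 = 183988.43087
Perpetuity value at year 6: $26,500.00 / 0.07 = 378571.42857
PV of perpetuity: 378571.42857 / (1+0.07)^6 = 252258.12759
Total PV = 183988.43087 + 252258.12759 = 436246.55845

$436246.56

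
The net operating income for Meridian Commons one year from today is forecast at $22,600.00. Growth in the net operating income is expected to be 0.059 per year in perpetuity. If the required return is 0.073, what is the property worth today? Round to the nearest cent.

$1614285.71

Growing perpetuity: P = D₁ / (r − g) = $22,600.0000 / (0.073 − 0.059) = $1,614,285.71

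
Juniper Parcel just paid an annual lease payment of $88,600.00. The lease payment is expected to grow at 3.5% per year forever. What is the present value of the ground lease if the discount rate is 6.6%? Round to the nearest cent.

D₁ = D₀ × (1 + g) = $88,600.00 × 1.035 = $91,701.0000
Growing perpetuity: P = D₁ / (r − g) = $91,701.0000 / (0.066 − 0.035) = $2,958,096.77

$2958096.77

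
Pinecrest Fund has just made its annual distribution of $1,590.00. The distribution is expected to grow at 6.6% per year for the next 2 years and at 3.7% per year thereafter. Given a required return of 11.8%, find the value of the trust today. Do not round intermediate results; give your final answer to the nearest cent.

$21467.97

D_1 = 1694.94000
D_2 = 1806.80604
Terminal value at year 2: TV = D_2×(1+g_2)/(r−g_2) = 1873.65786/0.081 = 23131.57856
P_0 = D_1/(1+r)^1 + D_2/(1+r)^2 + TV/(1+r)^2
    = 1516.04651 + 1445.53272 + 18506.38804 = 21467.96727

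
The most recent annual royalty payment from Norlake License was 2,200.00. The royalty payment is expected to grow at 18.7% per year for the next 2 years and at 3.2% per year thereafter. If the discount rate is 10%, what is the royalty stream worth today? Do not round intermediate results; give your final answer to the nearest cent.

D_1 = 2611.40000
D_2 = 3099.73180
Terminal value at year 2: TV = D_2×(1+g_2)/(r−g_2) = 3198.92322/0.068 = 47042.98849
P_0 = D_1/(1+r)^1 + D_2/(1+r)^2 + TV/(1+r)^2
    = 2374.00000 + 2561.76182 + 38878.50289 = 43814.26471

43814.26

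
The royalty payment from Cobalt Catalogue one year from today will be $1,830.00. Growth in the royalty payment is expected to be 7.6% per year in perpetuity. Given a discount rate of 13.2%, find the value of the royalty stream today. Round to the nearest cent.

$32678.57

Growing perpetuity: P = D₁ / (r − g) = $1,830.0000 / (0.132 − 0.076) = $32,678.57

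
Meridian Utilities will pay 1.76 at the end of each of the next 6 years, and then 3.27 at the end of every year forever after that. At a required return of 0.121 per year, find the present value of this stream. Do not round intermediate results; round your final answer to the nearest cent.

20.83

PV of 6-year annuity: 1.76 × [1 − (1+0.121)^−6] / 0.121 = 7.21563
Perpetuity value at year 6: 3.27 / 0.121 = 27.02479
PV of perpetuity: 27.02479 / (1+0.121)^6 = 13.61848
Total PV = 7.21563 + 13.61848 = 20.83411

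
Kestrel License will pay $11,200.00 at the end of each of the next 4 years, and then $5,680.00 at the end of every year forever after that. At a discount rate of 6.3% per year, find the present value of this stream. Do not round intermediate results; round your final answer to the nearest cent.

PV of 4-year annuity: $11,200.00 × [1 − (1+0.063)^−4] / 0.063 = 38544.06147
Perpetuity value at year 4: $5,680.00 / 0.063 = 90158.73016
PV of perpetuity: 90158.73016 / (1+0.063)^4 = 70611.38470
Total PV = 38544.06147 + 70611.38470 = 109155.44617

$109155.45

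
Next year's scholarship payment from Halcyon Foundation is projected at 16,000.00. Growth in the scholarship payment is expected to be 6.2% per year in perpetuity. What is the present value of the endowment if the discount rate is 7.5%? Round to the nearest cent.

1230769.23

Growing perpetuity: P = D₁ / (r − g) = 16,000.0000 / (0.075 − 0.062) = 1,230,769.23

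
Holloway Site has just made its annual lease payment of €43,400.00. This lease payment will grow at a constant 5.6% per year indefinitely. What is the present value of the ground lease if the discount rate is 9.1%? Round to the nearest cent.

D₁ = D₀ × (1 + g) = €43,400.00 × 1.056 = €45,830.4000
Growing perpetuity: P = D₁ / (r − g) = €45,830.4000 / (0.091 − 0.056) = €1,309,440.00

€1309440.00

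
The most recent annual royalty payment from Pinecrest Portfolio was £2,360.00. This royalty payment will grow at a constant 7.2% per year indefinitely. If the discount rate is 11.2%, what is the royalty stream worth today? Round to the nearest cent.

£63248.00

D₁ = D₀ × (1 + g) = £2,360.00 × 1.072 = £2,529.9200
Growing perpetuity: P = D₁ / (r − g) = £2,529.9200 / (0.112 − 0.072) = £63,248.00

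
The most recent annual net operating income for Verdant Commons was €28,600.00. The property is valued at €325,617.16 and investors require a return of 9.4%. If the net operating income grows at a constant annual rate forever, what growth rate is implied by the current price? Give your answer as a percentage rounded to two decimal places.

P = D₀(1+g)/(r−g) ⇒ P(r−g) = D₀(1+g) ⇒ g(P+D₀) = P·r − D₀
g = (P·r − D₀)/(P + D₀) = (€325,617.16×0.094 − €28,600.00) / (€325,617.16 + €28,600.00) = 0.005669

0.57%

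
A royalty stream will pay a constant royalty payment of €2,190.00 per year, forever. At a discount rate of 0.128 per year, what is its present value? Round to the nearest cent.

€17109.38

Level perpetuity: PV = C / r = €2,190.00 / 0.128 = €17,109.38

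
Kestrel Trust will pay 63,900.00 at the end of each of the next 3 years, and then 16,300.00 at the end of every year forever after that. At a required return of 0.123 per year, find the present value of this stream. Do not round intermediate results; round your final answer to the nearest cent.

PV of 3-year annuity: 63,900.00 × [1 − (1+0.123)^−3] / 0.123 = 152689.26304
Perpetuity value at year 3: 16,300.00 / 0.123 = 132520.32520
PV of perpetuity: 132520.32520 / (1+0.123)^3 = 93571.42086
Total PV = 152689.26304 + 93571.42086 = 246260.68390

246260.68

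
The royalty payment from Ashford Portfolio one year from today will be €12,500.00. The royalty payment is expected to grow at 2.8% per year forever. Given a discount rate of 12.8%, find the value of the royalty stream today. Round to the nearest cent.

€125000.00

Growing perpetuity: P = D₁ / (r − g) = €12,500.0000 / (0.128 − 0.028) = €125,000.00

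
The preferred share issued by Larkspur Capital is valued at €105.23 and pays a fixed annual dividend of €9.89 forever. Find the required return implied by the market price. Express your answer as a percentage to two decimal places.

P = C/r ⇒ r = C/P = €9.89/€105.23 = 0.093985

9.40%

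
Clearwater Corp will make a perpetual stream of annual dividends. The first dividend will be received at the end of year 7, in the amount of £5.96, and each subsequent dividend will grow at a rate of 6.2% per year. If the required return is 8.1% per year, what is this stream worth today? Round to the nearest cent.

Value at end of year 6: C₁ / (r − g) = £5.96 / (0.081 − 0.062) = £313.6842
Discount to today: PV = £313.6842 / (1 + 0.081)^6 = £313.6842 / 1.595711 = £196.58

£196.58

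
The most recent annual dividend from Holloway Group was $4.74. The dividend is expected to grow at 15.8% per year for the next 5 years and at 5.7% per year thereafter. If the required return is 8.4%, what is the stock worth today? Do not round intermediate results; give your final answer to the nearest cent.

D_1 = 5.48892
D_2 = 6.35617
D_3 = 7.36044
D_4 = 8.52339
D_5 = 9.87009
Terminal value at year 5: TV = D_5×(1+g_2)/(r−g_2) = 10.43269/0.027 = 386.39577
P_0 = D_1/(1+r)^1 + D_2/(1+r)^2 + D_3/(1+r)^3 + D_4/(1+r)^4 + D_5/(1+r)^5 + TV/(1+r)^5
    = 5.06358 + 5.40925 + 5.77851 + 6.17299 + 6.59439 + 258.15822 = 287.17694

$287.18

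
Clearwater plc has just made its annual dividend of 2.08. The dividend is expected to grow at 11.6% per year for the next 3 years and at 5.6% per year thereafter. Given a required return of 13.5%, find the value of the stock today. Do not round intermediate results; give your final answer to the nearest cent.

32.46

D_1 = 2.32128
D_2 = 2.59055
D_3 = 2.89105
Terminal value at year 3: TV = D_3×(1+g_2)/(r−g_2) = 3.05295/0.079 = 38.64495
P_0 = D_1/(1+r)^1 + D_2/(1+r)^2 + D_3/(1+r)^3 + TV/(1+r)^3
    = 2.04518 + 2.01094 + 1.97728 + 26.43049 = 32.46389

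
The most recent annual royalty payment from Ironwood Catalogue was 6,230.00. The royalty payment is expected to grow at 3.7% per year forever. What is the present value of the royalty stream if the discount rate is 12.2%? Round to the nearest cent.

76006.00

D₁ = D₀ × (1 + g) = 6,230.00 × 1.037 = 6,460.5100
Growing perpetuity: P = D₁ / (r − g) = 6,460.5100 / (0.122 − 0.037) = 76,006.00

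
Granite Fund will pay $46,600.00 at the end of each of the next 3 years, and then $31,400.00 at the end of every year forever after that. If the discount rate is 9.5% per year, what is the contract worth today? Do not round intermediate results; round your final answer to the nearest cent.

PV of 3-year annuity: $46,600.00 × [1 − (1+0.095)^−3] / 0.095 = 116915.05817
Perpetuity value at year 3: $31,400.00 / 0.095 = 330526.31579
PV of perpetuity: 330526.31579 / (1+0.095)^3 = 251746.64140
Total PV = 116915.05817 + 251746.64140 = 368661.69957

$368661.70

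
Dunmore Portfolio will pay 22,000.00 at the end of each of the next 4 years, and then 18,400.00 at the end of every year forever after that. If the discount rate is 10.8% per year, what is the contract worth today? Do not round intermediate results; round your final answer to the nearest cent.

181587.04

PV of 4-year annuity: 22,000.00 × [1 − (1+0.108)^−4] / 0.108 = 68546.28658
Perpetuity value at year 4: 18,400.00 / 0.108 = 170370.37037
PV of perpetuity: 170370.37037 / (1+0.108)^4 = 113040.74887
Total PV = 68546.28658 + 113040.74887 = 181587.03545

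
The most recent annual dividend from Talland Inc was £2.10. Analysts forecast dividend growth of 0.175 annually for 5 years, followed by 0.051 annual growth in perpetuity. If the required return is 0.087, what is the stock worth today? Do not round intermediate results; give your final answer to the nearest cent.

D_1 = 2.46750
D_2 = 2.89931
D_3 = 3.40669
D_4 = 4.00286
D_5 = 4.70336
Terminal value at year 5: TV = D_5×(1+g_2)/(r−g_2) = 4.94324/0.036 = 137.31211
P_0 = D_1/(1+r)^1 + D_2/(1+r)^2 + D_3/(1+r)^3 + D_4/(1+r)^4 + D_5/(1+r)^5 + TV/(1+r)^5
    = 2.27001 + 2.45378 + 2.65243 + 2.86716 + 3.09928 + 90.48178 = 103.82445

£103.82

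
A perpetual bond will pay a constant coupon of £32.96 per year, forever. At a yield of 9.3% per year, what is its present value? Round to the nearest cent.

£354.41

Level perpetuity: PV = C / r = £32.96 / 0.093 = £354.41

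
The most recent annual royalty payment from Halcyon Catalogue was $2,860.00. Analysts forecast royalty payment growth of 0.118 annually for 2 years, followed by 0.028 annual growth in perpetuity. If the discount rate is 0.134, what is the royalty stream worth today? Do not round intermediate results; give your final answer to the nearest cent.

D_1 = 3197.48000
D_2 = 3574.78264
Terminal value at year 2: TV = D_2×(1+g_2)/(r−g_2) = 3674.87655/0.106 = 34668.64674
P_0 = D_1/(1+r)^1 + D_2/(1+r)^2 + TV/(1+r)^2
    = 2819.64727 + 2779.86388 + 26959.43464 = 32558.94579

$32558.95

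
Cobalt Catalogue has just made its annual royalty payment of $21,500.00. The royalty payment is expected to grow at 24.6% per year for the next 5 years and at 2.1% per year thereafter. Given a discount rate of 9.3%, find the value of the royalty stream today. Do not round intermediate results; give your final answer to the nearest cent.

$748982.21

D_1 = 26789.00000
D_2 = 33379.09400
D_3 = 41590.35112
D_4 = 51821.57750
D_5 = 64569.68557
Terminal value at year 5: TV = D_5×(1+g_2)/(r−g_2) = 65925.64896/0.072 = 915634.01337
P_0 = D_1/(1+r)^1 + D_2/(1+r)^2 + D_3/(1+r)^3 + D_4/(1+r)^4 + D_5/(1+r)^5 + TV/(1+r)^5
    = 24509.60659 + 27940.50303 + 31851.66219 + 36310.31206 + 41393.09134 + 586977.03132 = 748982.20652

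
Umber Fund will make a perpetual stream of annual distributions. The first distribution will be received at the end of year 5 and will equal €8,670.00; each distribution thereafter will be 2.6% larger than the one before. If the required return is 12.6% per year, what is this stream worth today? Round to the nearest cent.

€53934.36

Value at end of year 4: C₁ / (r − g) = €8,670.00 / (0.126 − 0.026) = €86,700.0000
Discount to today: PV = €86,700.0000 / (1 + 0.126)^4 = €86,700.0000 / 1.607510 = €53,934.36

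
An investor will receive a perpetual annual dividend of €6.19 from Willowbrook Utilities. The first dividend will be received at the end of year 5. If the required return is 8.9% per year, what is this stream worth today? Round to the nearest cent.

Value at end of year 4: C / r = €6.19 / 0.089 = €69.5506
Discount to today: PV = €69.5506 / (1 + 0.089)^4 = €69.5506 / 1.406409 = €49.45

€49.45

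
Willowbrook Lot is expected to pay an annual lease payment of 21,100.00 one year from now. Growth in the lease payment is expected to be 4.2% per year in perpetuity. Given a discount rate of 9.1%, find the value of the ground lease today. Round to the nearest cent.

Growing perpetuity: P = D₁ / (r − g) = 21,100.0000 / (0.091 − 0.042) = 430,612.24

430612.24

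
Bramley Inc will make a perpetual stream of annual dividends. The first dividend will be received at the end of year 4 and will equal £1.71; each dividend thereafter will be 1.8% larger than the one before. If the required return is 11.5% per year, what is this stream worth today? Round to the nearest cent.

Value at end of year 3: C₁ / (r − g) = £1.71 / (0.115 − 0.018) = £17.6289
Discount to today: PV = £17.6289 / (1 + 0.115)^3 = £17.6289 / 1.386196 = £12.72

£12.72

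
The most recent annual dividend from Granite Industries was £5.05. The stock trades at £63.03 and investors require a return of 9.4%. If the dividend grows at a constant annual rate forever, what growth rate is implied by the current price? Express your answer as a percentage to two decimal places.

1.28%

P = D₀(1+g)/(r−g) ⇒ P(r−g) = D₀(1+g) ⇒ g(P+D₀) = P·r − D₀
g = (P·r − D₀)/(P + D₀) = (£63.03×0.094 − £5.05) / (£63.03 + £5.05) = 0.012850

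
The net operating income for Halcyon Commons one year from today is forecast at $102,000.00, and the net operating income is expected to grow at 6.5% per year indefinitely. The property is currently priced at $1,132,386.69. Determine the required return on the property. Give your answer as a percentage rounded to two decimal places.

15.51%

P = D₁/(r − g) ⇒ r = D₁/P + g = $102,000.0000/$1,132,386.69 + 0.065 = 0.090075 + 0.065 = 0.155075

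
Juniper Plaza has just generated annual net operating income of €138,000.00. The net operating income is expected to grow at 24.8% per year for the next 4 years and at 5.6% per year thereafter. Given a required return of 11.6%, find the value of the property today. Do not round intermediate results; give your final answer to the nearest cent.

€4534036.32

D_1 = 172224.00000
D_2 = 214935.55200
D_3 = 268239.56890
D_4 = 334762.98198
Terminal value at year 4: TV = D_4×(1+g_2)/(r−g_2) = 353509.70897/0.06 = 5891828.48289
P_0 = D_1/(1+r)^1 + D_2/(1+r)^2 + D_3/(1+r)^3 + D_4/(1+r)^4 + TV/(1+r)^4
    = 154322.58065 + 172575.78911 + 192987.97922 + 215814.51439 + 3798335.45334 = 4534036.31671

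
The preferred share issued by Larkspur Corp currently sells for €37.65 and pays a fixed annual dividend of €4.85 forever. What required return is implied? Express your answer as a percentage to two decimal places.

P = C/r ⇒ r = C/P = €4.85/€37.65 = 0.128818

12.88%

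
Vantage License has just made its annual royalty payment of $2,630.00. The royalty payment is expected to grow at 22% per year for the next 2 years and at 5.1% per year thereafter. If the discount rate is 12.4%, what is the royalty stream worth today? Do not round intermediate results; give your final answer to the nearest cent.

D_1 = 3208.60000
D_2 = 3914.49200
Terminal value at year 2: TV = D_2×(1+g_2)/(r−g_2) = 4114.13109/0.073 = 56357.96016
P_0 = D_1/(1+r)^1 + D_2/(1+r)^2 + TV/(1+r)^2
    = 2854.62633 + 3098.43784 + 44609.01597 = 50562.08014

$50562.08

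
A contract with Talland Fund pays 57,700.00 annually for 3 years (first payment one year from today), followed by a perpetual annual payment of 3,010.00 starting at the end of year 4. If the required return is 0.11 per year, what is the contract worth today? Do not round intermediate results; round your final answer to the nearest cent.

161010.39

PV of 3-year annuity: 57,700.00 × [1 − (1+0.11)^−3] / 0.11 = 141002.33908
Perpetuity value at year 3: 3,010.00 / 0.11 = 27363.63636
PV of perpetuity: 27363.63636 / (1+0.11)^3 = 20008.05507
Total PV = 141002.33908 + 20008.05507 = 161010.39415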